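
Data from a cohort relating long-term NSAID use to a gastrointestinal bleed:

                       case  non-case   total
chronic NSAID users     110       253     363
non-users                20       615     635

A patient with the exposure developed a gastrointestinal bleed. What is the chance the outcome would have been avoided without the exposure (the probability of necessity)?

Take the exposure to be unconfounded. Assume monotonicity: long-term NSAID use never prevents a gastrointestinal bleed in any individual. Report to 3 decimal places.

PN ≈ 0.896

p₁ = P(outcome | exposed) = 110/363 = 0.30303
p₀ = P(outcome | unexposed) = 20/635 = 0.031496
Under exogeneity and monotonicity, PN = (p₁ − p₀) / p₁.
PN = (0.30303 − 0.031496) / 0.30303 = 0.27153 / 0.30303 ≈ 0.8961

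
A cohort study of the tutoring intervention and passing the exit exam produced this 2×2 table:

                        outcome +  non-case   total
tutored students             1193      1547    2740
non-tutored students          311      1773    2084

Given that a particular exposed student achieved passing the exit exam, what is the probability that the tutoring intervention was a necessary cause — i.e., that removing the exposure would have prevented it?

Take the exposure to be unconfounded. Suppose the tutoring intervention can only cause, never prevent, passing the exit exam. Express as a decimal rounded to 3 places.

PN ≈ 0.657

p₁ = P(outcome | exposed) = 1193/2740 = 0.4354
p₀ = P(outcome | unexposed) = 311/2084 = 0.14923
Under exogeneity and monotonicity, PN = (p₁ − p₀) / p₁.
PN = (0.4354 − 0.14923) / 0.4354 = 0.28617 / 0.4354 ≈ 0.6573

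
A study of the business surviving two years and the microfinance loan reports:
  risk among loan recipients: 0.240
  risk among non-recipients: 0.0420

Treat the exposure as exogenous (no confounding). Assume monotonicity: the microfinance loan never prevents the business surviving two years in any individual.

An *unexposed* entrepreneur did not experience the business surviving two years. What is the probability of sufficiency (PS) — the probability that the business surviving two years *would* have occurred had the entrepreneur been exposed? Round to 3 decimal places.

Let p₁ = 0.24, p₀ = 0.042.
Under exogeneity and monotonicity, PS = (p₁ − p₀) / (1 − p₀).
PS = (0.24 − 0.042) / (1 − 0.042) = 0.198 / 0.958 ≈ 0.2067

PS ≈ 0.207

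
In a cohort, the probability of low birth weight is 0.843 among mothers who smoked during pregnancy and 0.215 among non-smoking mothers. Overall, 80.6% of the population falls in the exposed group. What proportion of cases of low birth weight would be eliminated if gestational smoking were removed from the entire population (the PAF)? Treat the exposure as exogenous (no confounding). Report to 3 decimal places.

Let p₁ = 0.843, p₀ = 0.215.
Overall risk P(Y=1) = π·p₁ + (1−π)·p₀ = 0.806×0.843 + 0.194×0.215 = 0.72117.
Under exogeneity, PAF = [P(Y=1) − p₀] / P(Y=1).
PAF = (0.72117 − 0.215) / 0.72117 ≈ 0.7019

PAF ≈ 0.702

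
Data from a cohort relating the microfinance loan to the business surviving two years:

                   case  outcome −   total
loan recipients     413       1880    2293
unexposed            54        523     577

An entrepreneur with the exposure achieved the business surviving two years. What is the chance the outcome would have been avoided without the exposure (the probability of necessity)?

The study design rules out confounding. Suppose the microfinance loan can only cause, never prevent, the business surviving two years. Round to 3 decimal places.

p₁ = P(outcome | exposed) = 413/2293 = 0.18011
p₀ = P(outcome | unexposed) = 54/577 = 0.093588
Under exogeneity and monotonicity, PN = (p₁ − p₀) / p₁.
PN = (0.18011 − 0.093588) / 0.18011 = 0.086526 / 0.18011 ≈ 0.4804

PN ≈ 0.480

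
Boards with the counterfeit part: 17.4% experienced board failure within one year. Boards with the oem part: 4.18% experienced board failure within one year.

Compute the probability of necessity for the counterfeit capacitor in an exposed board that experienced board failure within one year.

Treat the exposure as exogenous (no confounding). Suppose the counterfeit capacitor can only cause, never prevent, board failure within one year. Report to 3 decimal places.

p₁ = 0.174, p₀ = 0.0418.
Under exogeneity and monotonicity, PN = (p₁ − p₀) / p₁.
PN = (0.174 − 0.0418) / 0.174 = 0.1322 / 0.174 ≈ 0.7598

PN ≈ 0.760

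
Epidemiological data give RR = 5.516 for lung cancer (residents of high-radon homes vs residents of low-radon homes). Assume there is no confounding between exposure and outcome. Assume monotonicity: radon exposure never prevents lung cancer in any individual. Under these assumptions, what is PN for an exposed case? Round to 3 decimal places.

Under exogeneity and monotonicity, PN = (RR − 1) / RR = 1 − 1/RR.
PN = (5.516 − 1) / 5.516 = 4.516 / 5.516 ≈ 0.8187

PN ≈ 0.819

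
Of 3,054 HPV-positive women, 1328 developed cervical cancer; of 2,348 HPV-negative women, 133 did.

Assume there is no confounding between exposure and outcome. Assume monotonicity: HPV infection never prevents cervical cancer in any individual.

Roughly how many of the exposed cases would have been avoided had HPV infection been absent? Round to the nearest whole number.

p₁ = P(outcome | exposed) = 1328/3054 = 0.43484
p₀ = P(outcome | unexposed) = 133/2348 = 0.056644
PN = (p₁ − p₀)/p₁ = (0.43484 − 0.056644) / 0.43484 ≈ 0.86974.
Attributable cases ≈ PN × (exposed cases) = 0.86974 × 1328 ≈ 1155.01.

about 1155 cases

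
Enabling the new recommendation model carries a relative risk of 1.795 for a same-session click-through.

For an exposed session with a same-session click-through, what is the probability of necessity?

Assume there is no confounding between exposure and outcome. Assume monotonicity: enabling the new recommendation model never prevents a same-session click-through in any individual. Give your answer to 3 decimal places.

PN ≈ 0.443

Under exogeneity and monotonicity, PN = (RR − 1) / RR = 1 − 1/RR.
PN = (1.795 − 1) / 1.795 = 0.795 / 1.795 ≈ 0.4429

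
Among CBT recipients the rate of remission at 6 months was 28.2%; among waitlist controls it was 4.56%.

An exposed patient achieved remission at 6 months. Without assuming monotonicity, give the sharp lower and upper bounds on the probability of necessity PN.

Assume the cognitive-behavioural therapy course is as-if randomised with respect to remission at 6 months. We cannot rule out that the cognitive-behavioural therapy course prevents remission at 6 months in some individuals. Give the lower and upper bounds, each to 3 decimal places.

0.838 ≤ PN ≤ 1.000

p₁ = 0.282, p₀ = 0.0456.
Under exogeneity alone the bounds on PN are max{0,(p₁−p₀)/p₁} ≤ PN ≤ min{1,(1−p₀)/p₁}.
  lower = (p₁ − p₀)/p₁ = 0.2364 / 0.282 ≈ 0.8383
  upper = min{1, (1 − p₀)/p₁} = 0.9544 / 0.282 ≈ 3.3844 → capped at 1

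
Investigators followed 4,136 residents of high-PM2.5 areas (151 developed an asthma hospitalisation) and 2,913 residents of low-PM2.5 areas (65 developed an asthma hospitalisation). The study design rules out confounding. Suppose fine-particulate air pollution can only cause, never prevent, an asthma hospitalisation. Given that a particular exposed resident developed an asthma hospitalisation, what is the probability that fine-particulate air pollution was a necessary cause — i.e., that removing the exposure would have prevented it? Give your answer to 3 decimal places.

PN ≈ 0.389

p₁ = P(outcome | exposed) = 151/4136 = 0.036509
p₀ = P(outcome | unexposed) = 65/2913 = 0.022314
Under exogeneity and monotonicity, PN = (p₁ − p₀) / p₁.
PN = (0.036509 − 0.022314) / 0.036509 = 0.014195 / 0.036509 ≈ 0.3888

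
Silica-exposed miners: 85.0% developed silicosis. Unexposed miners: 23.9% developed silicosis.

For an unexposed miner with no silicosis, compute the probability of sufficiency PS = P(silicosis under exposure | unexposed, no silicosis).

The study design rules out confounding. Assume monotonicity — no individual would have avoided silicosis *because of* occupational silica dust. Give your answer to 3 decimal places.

PS ≈ 0.803

p₁ = 0.85, p₀ = 0.239.
Under exogeneity and monotonicity, PS = (p₁ − p₀) / (1 − p₀).
PS = (0.85 − 0.239) / (1 − 0.239) = 0.611 / 0.761 ≈ 0.8029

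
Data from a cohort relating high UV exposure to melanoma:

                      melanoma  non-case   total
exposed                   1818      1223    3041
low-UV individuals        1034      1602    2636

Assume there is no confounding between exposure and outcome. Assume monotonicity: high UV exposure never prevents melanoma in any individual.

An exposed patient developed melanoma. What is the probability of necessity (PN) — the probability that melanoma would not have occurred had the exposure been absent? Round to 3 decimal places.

PN ≈ 0.344

p₁ = P(outcome | exposed) = 1818/3041 = 0.59783
p₀ = P(outcome | unexposed) = 1034/2636 = 0.39226
Under exogeneity and monotonicity, PN = (p₁ − p₀)/p₁.
PN = (0.59783 − 0.39226) / 0.59783 ≈ 0.3439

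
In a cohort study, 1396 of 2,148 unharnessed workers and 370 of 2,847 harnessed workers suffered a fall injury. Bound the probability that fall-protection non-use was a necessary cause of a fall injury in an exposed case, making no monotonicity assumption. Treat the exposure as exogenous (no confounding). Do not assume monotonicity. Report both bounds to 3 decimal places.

p₁ = P(outcome | exposed) = 1396/2148 = 0.64991
p₀ = P(outcome | unexposed) = 370/2847 = 0.12996
Under exogeneity alone the bounds on PN are max{0,(p₁−p₀)/p₁} ≤ PN ≤ min{1,(1−p₀)/p₁}.
  lower = (p₁ − p₀)/p₁ = 0.51995 / 0.64991 ≈ 0.8000
  upper = min{1, (1 − p₀)/p₁} = 0.87004 / 0.64991 ≈ 1.3387 → capped at 1

0.800 ≤ PN ≤ 1.000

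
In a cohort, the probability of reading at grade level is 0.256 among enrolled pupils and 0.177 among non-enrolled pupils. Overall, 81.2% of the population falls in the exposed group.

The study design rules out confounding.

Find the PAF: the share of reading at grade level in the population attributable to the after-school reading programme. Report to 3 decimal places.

PAF ≈ 0.266

Let p₁ = 0.256, p₀ = 0.177.
Overall risk P(Y=1) = π·p₁ + (1−π)·p₀ = 0.812×0.256 + 0.188×0.177 = 0.24115.
Under exogeneity, PAF = [P(Y=1) − p₀] / P(Y=1).
PAF = (0.24115 − 0.177) / 0.24115 ≈ 0.2660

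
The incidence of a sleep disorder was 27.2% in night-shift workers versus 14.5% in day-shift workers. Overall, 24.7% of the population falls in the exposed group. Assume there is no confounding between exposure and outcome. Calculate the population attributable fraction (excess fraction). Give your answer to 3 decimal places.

p₁ = 0.272, p₀ = 0.145.
Overall risk P(Y=1) = π·p₁ + (1−π)·p₀ = 0.247×0.272 + 0.753×0.145 = 0.17637.
Under exogeneity, PAF = [P(Y=1) − p₀] / P(Y=1).
PAF = (0.17637 − 0.145) / 0.17637 ≈ 0.1779

PAF ≈ 0.178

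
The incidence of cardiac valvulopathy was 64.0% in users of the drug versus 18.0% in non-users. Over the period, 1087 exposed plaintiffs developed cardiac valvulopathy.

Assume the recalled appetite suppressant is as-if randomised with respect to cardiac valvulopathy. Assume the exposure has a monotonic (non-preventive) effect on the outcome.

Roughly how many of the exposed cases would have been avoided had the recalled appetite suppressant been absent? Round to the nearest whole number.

p₁ = 0.64, p₀ = 0.18.
PN = (p₁ − p₀)/p₁ = (0.64 − 0.18) / 0.64 ≈ 0.71875.
Attributable cases ≈ PN × (exposed cases) = 0.71875 × 1087 ≈ 781.28.

about 781 cases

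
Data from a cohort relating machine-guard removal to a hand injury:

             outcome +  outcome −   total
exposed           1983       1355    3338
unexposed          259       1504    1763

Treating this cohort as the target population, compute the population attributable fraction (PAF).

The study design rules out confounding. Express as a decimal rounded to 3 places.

p₁ = P(outcome | exposed) = 1983/3338 = 0.59407
p₀ = P(outcome | unexposed) = 259/1763 = 0.14691
Exposure prevalence π = 3338/5101 = 0.65438; overall risk P(Y=1) = 0.43952.
Under exogeneity, PAF = [P(Y=1) − p₀]/P(Y=1).
PAF = (0.43952 − 0.14691) / 0.43952 ≈ 0.6658

PAF ≈ 0.666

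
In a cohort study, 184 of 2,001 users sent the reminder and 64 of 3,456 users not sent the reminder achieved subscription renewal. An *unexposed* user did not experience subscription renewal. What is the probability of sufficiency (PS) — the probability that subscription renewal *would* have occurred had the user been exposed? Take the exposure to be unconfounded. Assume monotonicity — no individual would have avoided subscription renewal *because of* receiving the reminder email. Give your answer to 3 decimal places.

p₁ = P(outcome | exposed) = 184/2001 = 0.091954
p₀ = P(outcome | unexposed) = 64/3456 = 0.018519
Under exogeneity and monotonicity, PS = (p₁ − p₀) / (1 − p₀).
PS = (0.091954 − 0.018519) / (1 − 0.018519) = 0.073436 / 0.98148 ≈ 0.0748

PS ≈ 0.075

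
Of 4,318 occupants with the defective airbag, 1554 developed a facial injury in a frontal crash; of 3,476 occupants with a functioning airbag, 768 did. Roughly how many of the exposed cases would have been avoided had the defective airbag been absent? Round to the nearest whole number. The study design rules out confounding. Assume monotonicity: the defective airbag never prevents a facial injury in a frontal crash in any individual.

about 600 cases

p₁ = P(outcome | exposed) = 1554/4318 = 0.35989
p₀ = P(outcome | unexposed) = 768/3476 = 0.22094
PN = (p₁ − p₀)/p₁ = (0.35989 − 0.22094) / 0.35989 ≈ 0.38608.
Attributable cases ≈ PN × (exposed cases) = 0.38608 × 1554 ≈ 599.97.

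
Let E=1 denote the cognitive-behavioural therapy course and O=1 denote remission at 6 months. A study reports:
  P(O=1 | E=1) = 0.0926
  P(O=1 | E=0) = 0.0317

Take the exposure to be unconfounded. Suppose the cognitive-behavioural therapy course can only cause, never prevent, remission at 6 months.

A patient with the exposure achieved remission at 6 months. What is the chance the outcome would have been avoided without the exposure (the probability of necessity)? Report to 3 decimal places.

PN ≈ 0.658

Let p₁ = 0.0926, p₀ = 0.0317.
Under exogeneity and monotonicity, PN = (p₁ − p₀) / p₁.
PN = (0.0926 − 0.0317) / 0.0926 = 0.0609 / 0.0926 ≈ 0.6577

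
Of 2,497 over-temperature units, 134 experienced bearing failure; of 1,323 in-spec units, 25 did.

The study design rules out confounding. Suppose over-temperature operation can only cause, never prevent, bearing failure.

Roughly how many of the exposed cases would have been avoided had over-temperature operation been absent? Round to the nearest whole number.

p₁ = P(outcome | exposed) = 134/2497 = 0.053664
p₀ = P(outcome | unexposed) = 25/1323 = 0.018896
PN = (p₁ − p₀)/p₁ = (0.053664 − 0.018896) / 0.053664 ≈ 0.64788.
Attributable cases ≈ PN × (exposed cases) = 0.64788 × 134 ≈ 86.82.

about 87 cases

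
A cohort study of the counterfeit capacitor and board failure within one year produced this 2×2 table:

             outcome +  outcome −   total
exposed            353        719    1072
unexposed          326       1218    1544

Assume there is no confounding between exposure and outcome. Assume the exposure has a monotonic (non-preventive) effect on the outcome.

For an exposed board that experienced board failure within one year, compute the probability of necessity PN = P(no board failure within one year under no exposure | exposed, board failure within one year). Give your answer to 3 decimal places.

p₁ = P(outcome | exposed) = 353/1072 = 0.32929
p₀ = P(outcome | unexposed) = 326/1544 = 0.21114
Under exogeneity and monotonicity, PN = (p₁ − p₀) / p₁.
PN = (0.32929 − 0.21114) / 0.32929 = 0.11815 / 0.32929 ≈ 0.3588

PN ≈ 0.359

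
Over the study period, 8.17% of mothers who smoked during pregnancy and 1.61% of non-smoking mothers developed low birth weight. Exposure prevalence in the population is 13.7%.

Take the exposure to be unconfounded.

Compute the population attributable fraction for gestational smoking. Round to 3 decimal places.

p₁ = 0.0817, p₀ = 0.0161.
Overall risk P(Y=1) = π·p₁ + (1−π)·p₀ = 0.137×0.0817 + 0.863×0.0161 = 0.025087.
Under exogeneity, PAF = [P(Y=1) − p₀] / P(Y=1).
PAF = (0.025087 − 0.0161) / 0.025087 ≈ 0.3582

PAF ≈ 0.358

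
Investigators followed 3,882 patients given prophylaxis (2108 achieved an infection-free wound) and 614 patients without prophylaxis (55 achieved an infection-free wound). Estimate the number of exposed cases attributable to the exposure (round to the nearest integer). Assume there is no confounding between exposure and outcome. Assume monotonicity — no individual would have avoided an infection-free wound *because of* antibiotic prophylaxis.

about 1760 cases

p₁ = P(outcome | exposed) = 2108/3882 = 0.54302
p₀ = P(outcome | unexposed) = 55/614 = 0.089577
PN = (p₁ − p₀)/p₁ = (0.54302 − 0.089577) / 0.54302 ≈ 0.83504.
Attributable cases ≈ PN × (exposed cases) = 0.83504 × 2108 ≈ 1760.26.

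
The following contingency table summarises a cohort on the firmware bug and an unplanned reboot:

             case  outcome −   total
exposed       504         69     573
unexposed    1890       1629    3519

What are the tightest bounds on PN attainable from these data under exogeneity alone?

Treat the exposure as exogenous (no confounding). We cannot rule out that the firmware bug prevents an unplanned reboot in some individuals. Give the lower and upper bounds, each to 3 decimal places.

p₁ = P(outcome | exposed) = 504/573 = 0.87958
p₀ = P(outcome | unexposed) = 1890/3519 = 0.53708
Under exogeneity alone the bounds on PN are max{0,(p₁−p₀)/p₁} ≤ PN ≤ min{1,(1−p₀)/p₁}.
  lower = (p₁ − p₀)/p₁ = 0.3425 / 0.87958 ≈ 0.3894
  upper = min{1, (1 − p₀)/p₁} = 0.46292 / 0.87958 ≈ 0.5263

0.389 ≤ PN ≤ 0.526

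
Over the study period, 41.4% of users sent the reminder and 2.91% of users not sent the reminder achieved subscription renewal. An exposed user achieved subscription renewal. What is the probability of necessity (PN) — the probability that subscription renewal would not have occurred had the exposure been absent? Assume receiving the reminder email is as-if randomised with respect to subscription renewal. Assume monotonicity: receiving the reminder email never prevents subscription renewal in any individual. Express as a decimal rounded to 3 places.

PN ≈ 0.930

p₁ = 0.414, p₀ = 0.0291.
Under exogeneity and monotonicity, PN = (p₁ − p₀) / p₁.
PN = (0.414 − 0.0291) / 0.414 = 0.3849 / 0.414 ≈ 0.9297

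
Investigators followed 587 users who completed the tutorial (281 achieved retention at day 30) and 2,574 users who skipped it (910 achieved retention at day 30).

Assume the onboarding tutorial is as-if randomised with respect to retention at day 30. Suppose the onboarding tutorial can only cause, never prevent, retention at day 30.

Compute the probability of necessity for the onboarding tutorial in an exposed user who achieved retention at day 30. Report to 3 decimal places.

PN ≈ 0.261

p₁ = P(outcome | exposed) = 281/587 = 0.47871
p₀ = P(outcome | unexposed) = 910/2574 = 0.35354
Under exogeneity and monotonicity, PN = (p₁ − p₀) / p₁.
PN = (0.47871 − 0.35354) / 0.47871 = 0.12517 / 0.47871 ≈ 0.2615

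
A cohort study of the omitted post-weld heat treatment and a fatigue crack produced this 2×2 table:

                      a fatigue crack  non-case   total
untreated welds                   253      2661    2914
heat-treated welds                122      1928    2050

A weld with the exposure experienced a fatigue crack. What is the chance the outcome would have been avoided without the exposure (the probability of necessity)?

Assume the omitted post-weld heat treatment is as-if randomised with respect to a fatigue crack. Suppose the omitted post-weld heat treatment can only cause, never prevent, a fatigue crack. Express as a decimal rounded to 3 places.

PN ≈ 0.315

p₁ = P(outcome | exposed) = 253/2914 = 0.086822
p₀ = P(outcome | unexposed) = 122/2050 = 0.059512
Under exogeneity and monotonicity, PN = (p₁ − p₀)/p₁.
PN = (0.086822 − 0.059512) / 0.086822 ≈ 0.3146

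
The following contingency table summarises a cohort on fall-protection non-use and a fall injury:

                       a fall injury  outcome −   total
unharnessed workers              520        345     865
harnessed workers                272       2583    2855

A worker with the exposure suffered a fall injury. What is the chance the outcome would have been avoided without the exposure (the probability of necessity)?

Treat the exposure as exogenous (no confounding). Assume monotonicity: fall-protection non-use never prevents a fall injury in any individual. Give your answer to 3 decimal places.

p₁ = P(outcome | exposed) = 520/865 = 0.60116
p₀ = P(outcome | unexposed) = 272/2855 = 0.095271
Under exogeneity and monotonicity, PN = (p₁ − p₀)/p₁.
PN = (0.60116 − 0.095271) / 0.60116 ≈ 0.8415

PN ≈ 0.842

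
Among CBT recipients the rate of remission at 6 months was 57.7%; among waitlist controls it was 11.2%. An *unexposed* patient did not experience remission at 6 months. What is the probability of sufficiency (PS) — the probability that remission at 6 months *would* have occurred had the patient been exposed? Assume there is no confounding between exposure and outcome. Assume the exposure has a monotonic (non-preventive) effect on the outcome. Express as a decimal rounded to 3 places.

PS ≈ 0.524

p₁ = 0.577, p₀ = 0.112.
Under exogeneity and monotonicity, PS = (p₁ − p₀) / (1 − p₀).
PS = (0.577 − 0.112) / (1 − 0.112) = 0.465 / 0.888 ≈ 0.5236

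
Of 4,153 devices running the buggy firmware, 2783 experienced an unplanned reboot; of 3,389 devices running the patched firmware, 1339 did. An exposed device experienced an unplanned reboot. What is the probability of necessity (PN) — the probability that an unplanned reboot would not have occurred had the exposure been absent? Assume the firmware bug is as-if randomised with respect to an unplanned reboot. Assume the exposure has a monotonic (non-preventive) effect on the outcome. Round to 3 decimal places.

p₁ = P(outcome | exposed) = 2783/4153 = 0.67012
p₀ = P(outcome | unexposed) = 1339/3389 = 0.3951
Under exogeneity and monotonicity, PN = (p₁ − p₀) / p₁.
PN = (0.67012 − 0.3951) / 0.67012 = 0.27502 / 0.67012 ≈ 0.4104

PN ≈ 0.410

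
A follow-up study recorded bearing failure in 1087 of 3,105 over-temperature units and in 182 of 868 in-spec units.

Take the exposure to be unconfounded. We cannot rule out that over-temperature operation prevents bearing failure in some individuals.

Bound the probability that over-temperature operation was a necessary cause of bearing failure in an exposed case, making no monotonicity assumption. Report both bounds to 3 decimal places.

0.401 ≤ PN ≤ 1.000

p₁ = P(outcome | exposed) = 1087/3105 = 0.35008
p₀ = P(outcome | unexposed) = 182/868 = 0.20968
Under exogeneity alone the bounds on PN are max{0,(p₁−p₀)/p₁} ≤ PN ≤ min{1,(1−p₀)/p₁}.
  lower = (p₁ − p₀)/p₁ = 0.1404 / 0.35008 ≈ 0.4011
  upper = min{1, (1 − p₀)/p₁} = 0.79032 / 0.35008 ≈ 2.2575 → capped at 1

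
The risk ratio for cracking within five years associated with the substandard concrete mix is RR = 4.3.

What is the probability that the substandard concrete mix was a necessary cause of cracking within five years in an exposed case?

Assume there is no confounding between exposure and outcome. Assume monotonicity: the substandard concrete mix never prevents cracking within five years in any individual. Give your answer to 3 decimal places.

Under exogeneity and monotonicity, PN = (RR − 1) / RR = 1 − 1/RR.
PN = (4.3 − 1) / 4.3 = 3.3 / 4.3 ≈ 0.7674

PN ≈ 0.767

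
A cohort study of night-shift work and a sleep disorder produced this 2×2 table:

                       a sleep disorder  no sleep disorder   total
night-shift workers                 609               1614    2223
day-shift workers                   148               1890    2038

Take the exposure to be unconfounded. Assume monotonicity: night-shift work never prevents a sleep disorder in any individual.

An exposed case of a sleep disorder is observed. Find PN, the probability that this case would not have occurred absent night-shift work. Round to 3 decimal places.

p₁ = P(outcome | exposed) = 609/2223 = 0.27395
p₀ = P(outcome | unexposed) = 148/2038 = 0.07262
Under exogeneity and monotonicity, PN = (p₁ − p₀) / p₁.
PN = (0.27395 − 0.07262) / 0.27395 = 0.20133 / 0.27395 ≈ 0.7349

PN ≈ 0.735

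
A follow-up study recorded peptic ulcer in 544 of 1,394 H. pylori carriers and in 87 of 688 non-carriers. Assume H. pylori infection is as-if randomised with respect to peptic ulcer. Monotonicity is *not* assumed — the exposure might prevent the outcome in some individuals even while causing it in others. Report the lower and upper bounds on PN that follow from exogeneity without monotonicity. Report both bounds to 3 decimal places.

0.676 ≤ PN ≤ 1.000

p₁ = P(outcome | exposed) = 544/1394 = 0.39024
p₀ = P(outcome | unexposed) = 87/688 = 0.12645
Under exogeneity alone the bounds on PN are max{0,(p₁−p₀)/p₁} ≤ PN ≤ min{1,(1−p₀)/p₁}.
  lower = (p₁ − p₀)/p₁ = 0.26379 / 0.39024 ≈ 0.6760
  upper = min{1, (1 − p₀)/p₁} = 0.87355 / 0.39024 ≈ 2.2385 → capped at 1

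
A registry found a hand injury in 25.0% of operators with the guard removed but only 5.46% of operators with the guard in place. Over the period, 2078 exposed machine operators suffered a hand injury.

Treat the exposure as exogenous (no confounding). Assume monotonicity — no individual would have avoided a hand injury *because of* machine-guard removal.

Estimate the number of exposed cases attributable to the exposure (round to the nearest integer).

p₁ = 0.25, p₀ = 0.0546.
PN = (p₁ − p₀)/p₁ = (0.25 − 0.0546) / 0.25 ≈ 0.78160.
Attributable cases ≈ PN × (exposed cases) = 0.78160 × 2078 ≈ 1624.16.

about 1624 cases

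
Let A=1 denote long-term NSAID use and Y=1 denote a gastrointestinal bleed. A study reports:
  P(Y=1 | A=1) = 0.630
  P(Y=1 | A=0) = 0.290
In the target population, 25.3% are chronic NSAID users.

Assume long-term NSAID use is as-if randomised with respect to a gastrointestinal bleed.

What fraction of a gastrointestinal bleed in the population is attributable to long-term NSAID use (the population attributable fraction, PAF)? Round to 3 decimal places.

PAF ≈ 0.229

Let p₁ = 0.63, p₀ = 0.29.
Overall risk P(Y=1) = π·p₁ + (1−π)·p₀ = 0.253×0.63 + 0.747×0.29 = 0.37602.
Under exogeneity, PAF = [P(Y=1) − p₀] / P(Y=1).
PAF = (0.37602 − 0.29) / 0.37602 ≈ 0.2288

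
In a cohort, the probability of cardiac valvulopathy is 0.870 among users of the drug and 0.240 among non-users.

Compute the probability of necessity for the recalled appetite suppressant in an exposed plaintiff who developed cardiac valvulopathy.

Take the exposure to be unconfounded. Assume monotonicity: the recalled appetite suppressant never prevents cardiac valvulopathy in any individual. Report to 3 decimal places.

Let p₁ = 0.87, p₀ = 0.24.
Under exogeneity and monotonicity, PN = (p₁ − p₀) / p₁.
PN = (0.87 − 0.24) / 0.87 = 0.63 / 0.87 ≈ 0.7241

PN ≈ 0.724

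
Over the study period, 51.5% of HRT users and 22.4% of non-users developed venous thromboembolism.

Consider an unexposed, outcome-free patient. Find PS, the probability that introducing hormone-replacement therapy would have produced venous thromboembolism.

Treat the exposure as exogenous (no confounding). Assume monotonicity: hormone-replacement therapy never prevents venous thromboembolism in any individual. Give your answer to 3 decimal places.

p₁ = 0.515, p₀ = 0.224.
Under exogeneity and monotonicity, PS = (p₁ − p₀) / (1 − p₀).
PS = (0.515 − 0.224) / (1 − 0.224) = 0.291 / 0.776 ≈ 0.3750

PS ≈ 0.375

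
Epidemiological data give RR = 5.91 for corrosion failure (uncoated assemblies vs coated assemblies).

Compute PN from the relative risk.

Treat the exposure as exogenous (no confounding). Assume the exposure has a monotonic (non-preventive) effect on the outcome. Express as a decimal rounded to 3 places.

PN ≈ 0.831

Under exogeneity and monotonicity, PN = (RR − 1) / RR = 1 − 1/RR.
PN = (5.91 − 1) / 5.91 = 4.91 / 5.91 ≈ 0.8308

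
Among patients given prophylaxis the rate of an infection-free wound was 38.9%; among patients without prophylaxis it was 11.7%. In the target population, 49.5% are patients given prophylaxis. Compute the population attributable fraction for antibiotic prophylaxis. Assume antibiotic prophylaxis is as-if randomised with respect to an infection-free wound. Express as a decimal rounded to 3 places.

p₁ = 0.389, p₀ = 0.117.
Overall risk P(Y=1) = π·p₁ + (1−π)·p₀ = 0.495×0.389 + 0.505×0.117 = 0.25164.
Under exogeneity, PAF = [P(Y=1) − p₀] / P(Y=1).
PAF = (0.25164 − 0.117) / 0.25164 ≈ 0.5351

PAF ≈ 0.535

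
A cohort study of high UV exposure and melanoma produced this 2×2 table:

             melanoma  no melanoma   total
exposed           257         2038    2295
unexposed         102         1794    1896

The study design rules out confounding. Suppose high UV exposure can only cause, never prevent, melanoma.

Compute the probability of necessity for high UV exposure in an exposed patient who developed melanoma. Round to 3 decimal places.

PN ≈ 0.520

p₁ = P(outcome | exposed) = 257/2295 = 0.11198
p₀ = P(outcome | unexposed) = 102/1896 = 0.053797
Under exogeneity and monotonicity, PN = (p₁ − p₀) / p₁.
PN = (0.11198 − 0.053797) / 0.11198 = 0.058185 / 0.11198 ≈ 0.5196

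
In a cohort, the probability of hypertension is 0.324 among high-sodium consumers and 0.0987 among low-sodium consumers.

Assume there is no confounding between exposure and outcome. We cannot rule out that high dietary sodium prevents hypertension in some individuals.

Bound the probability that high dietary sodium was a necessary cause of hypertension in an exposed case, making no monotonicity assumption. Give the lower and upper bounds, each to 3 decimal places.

Let p₁ = 0.324, p₀ = 0.0987.
Under exogeneity alone the bounds on PN are max{0,(p₁−p₀)/p₁} ≤ PN ≤ min{1,(1−p₀)/p₁}.
  lower = (p₁ − p₀)/p₁ = 0.2253 / 0.324 ≈ 0.6954
  upper = min{1, (1 − p₀)/p₁} = 0.9013 / 0.324 ≈ 2.7818 → capped at 1

0.695 ≤ PN ≤ 1.000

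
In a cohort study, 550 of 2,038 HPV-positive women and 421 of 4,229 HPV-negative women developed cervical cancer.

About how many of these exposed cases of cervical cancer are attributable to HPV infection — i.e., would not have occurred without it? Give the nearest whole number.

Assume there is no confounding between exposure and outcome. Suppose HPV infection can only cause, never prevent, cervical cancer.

p₁ = P(outcome | exposed) = 550/2038 = 0.26987
p₀ = P(outcome | unexposed) = 421/4229 = 0.099551
PN = (p₁ − p₀)/p₁ = (0.26987 − 0.099551) / 0.26987 ≈ 0.63112.
Attributable cases ≈ PN × (exposed cases) = 0.63112 × 550 ≈ 347.12.

about 347 cases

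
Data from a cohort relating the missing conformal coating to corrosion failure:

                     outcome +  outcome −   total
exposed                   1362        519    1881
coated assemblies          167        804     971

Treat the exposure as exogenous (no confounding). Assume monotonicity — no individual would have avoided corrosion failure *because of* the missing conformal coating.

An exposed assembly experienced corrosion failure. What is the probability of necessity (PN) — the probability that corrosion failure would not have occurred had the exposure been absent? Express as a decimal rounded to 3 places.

PN ≈ 0.762

p₁ = P(outcome | exposed) = 1362/1881 = 0.72408
p₀ = P(outcome | unexposed) = 167/971 = 0.17199
Under exogeneity and monotonicity, PN = (p₁ − p₀) / p₁.
PN = (0.72408 − 0.17199) / 0.72408 = 0.5521 / 0.72408 ≈ 0.7625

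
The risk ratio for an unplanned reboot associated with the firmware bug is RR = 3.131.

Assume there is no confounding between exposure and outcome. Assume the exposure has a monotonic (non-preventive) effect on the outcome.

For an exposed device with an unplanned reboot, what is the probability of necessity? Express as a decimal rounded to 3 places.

Under exogeneity and monotonicity, PN = (RR − 1) / RR = 1 − 1/RR.
PN = (3.131 − 1) / 3.131 = 2.131 / 3.131 ≈ 0.6806

PN ≈ 0.681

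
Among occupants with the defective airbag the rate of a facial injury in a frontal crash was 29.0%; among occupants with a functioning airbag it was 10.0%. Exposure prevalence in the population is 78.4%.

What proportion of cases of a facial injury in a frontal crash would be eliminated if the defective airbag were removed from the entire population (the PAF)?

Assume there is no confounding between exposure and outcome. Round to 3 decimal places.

PAF ≈ 0.598

p₁ = 0.29, p₀ = 0.1.
Overall risk P(Y=1) = π·p₁ + (1−π)·p₀ = 0.784×0.29 + 0.216×0.1 = 0.24896.
Under exogeneity, PAF = [P(Y=1) − p₀] / P(Y=1).
PAF = (0.24896 − 0.1) / 0.24896 ≈ 0.5983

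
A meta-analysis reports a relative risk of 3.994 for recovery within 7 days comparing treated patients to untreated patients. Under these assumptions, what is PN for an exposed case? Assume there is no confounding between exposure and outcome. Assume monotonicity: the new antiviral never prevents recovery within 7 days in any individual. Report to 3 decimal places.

Under exogeneity and monotonicity, PN = (RR − 1) / RR = 1 − 1/RR.
PN = (3.994 − 1) / 3.994 = 2.994 / 3.994 ≈ 0.7496

PN ≈ 0.750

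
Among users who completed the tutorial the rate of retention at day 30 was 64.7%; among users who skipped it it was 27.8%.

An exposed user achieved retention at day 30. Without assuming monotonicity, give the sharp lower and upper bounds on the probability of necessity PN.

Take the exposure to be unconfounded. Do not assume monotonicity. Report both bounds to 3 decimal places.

0.570 ≤ PN ≤ 1.000

p₁ = 0.647, p₀ = 0.278.
Under exogeneity alone the bounds on PN are max{0,(p₁−p₀)/p₁} ≤ PN ≤ min{1,(1−p₀)/p₁}.
  lower = (p₁ − p₀)/p₁ = 0.369 / 0.647 ≈ 0.5703
  upper = min{1, (1 − p₀)/p₁} = 0.722 / 0.647 ≈ 1.1159 → capped at 1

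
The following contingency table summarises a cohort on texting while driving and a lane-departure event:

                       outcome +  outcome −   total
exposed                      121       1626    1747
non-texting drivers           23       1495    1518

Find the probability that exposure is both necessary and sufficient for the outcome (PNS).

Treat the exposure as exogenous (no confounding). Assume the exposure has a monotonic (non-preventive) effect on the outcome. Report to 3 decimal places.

p₁ = P(outcome | exposed) = 121/1747 = 0.069262
p₀ = P(outcome | unexposed) = 23/1518 = 0.015152
Under exogeneity and monotonicity, PNS = p₁ − p₀.
PNS = 0.069262 − 0.015152 = 0.05411

PNS ≈ 0.054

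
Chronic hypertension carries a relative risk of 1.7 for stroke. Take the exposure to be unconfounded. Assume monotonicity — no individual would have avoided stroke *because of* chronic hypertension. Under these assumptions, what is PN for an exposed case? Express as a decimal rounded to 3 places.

Under exogeneity and monotonicity, PN = (RR − 1) / RR = 1 − 1/RR.
PN = (1.7 − 1) / 1.7 = 0.7 / 1.7 ≈ 0.4118

PN ≈ 0.412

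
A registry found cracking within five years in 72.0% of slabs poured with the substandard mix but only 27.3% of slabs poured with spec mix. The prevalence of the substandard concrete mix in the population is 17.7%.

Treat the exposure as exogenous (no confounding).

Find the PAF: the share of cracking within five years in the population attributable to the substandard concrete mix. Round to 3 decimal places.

p₁ = 0.72, p₀ = 0.273.
Overall risk P(Y=1) = π·p₁ + (1−π)·p₀ = 0.177×0.72 + 0.823×0.273 = 0.35212.
Under exogeneity, PAF = [P(Y=1) − p₀] / P(Y=1).
PAF = (0.35212 − 0.273) / 0.35212 ≈ 0.2247

PAF ≈ 0.225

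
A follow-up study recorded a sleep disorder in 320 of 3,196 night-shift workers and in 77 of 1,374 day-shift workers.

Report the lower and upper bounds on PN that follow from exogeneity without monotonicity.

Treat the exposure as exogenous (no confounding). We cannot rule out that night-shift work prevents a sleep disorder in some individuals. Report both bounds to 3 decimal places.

p₁ = P(outcome | exposed) = 320/3196 = 0.10013
p₀ = P(outcome | unexposed) = 77/1374 = 0.056041
Under exogeneity alone the bounds on PN are max{0,(p₁−p₀)/p₁} ≤ PN ≤ min{1,(1−p₀)/p₁}.
  lower = (p₁ − p₀)/p₁ = 0.044084 / 0.10013 ≈ 0.4403
  upper = min{1, (1 − p₀)/p₁} = 0.94396 / 0.10013 ≈ 9.4278 → capped at 1

0.440 ≤ PN ≤ 1.000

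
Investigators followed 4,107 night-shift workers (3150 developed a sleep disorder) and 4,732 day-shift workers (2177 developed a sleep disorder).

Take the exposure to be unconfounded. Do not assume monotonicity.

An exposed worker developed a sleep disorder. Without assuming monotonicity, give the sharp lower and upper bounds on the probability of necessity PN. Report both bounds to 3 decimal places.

0.400 ≤ PN ≤ 0.704

p₁ = P(outcome | exposed) = 3150/4107 = 0.76698
p₀ = P(outcome | unexposed) = 2177/4732 = 0.46006
Under exogeneity alone the bounds on PN are max{0,(p₁−p₀)/p₁} ≤ PN ≤ min{1,(1−p₀)/p₁}.
  lower = (p₁ − p₀)/p₁ = 0.30692 / 0.76698 ≈ 0.4002
  upper = min{1, (1 − p₀)/p₁} = 0.53994 / 0.76698 ≈ 0.7040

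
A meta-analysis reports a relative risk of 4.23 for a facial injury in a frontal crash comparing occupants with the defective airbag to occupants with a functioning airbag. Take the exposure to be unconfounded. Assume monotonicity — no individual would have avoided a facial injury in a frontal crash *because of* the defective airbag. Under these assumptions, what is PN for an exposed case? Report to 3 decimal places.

Under exogeneity and monotonicity, PN = (RR − 1) / RR = 1 − 1/RR.
PN = (4.23 − 1) / 4.23 = 3.23 / 4.23 ≈ 0.7636

PN ≈ 0.764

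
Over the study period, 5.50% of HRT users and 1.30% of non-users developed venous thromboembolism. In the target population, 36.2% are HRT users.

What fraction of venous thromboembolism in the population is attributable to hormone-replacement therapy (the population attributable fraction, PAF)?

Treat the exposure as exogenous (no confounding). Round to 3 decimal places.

PAF ≈ 0.539

p₁ = 0.055, p₀ = 0.013.
Overall risk P(Y=1) = π·p₁ + (1−π)·p₀ = 0.362×0.055 + 0.638×0.013 = 0.028204.
Under exogeneity, PAF = [P(Y=1) − p₀] / P(Y=1).
PAF = (0.028204 − 0.013) / 0.028204 ≈ 0.5391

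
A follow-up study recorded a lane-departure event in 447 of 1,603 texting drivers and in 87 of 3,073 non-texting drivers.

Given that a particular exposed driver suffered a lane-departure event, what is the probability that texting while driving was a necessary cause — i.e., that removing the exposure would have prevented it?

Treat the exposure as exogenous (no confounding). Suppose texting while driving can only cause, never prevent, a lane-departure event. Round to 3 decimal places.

p₁ = P(outcome | exposed) = 447/1603 = 0.27885
p₀ = P(outcome | unexposed) = 87/3073 = 0.028311
Under exogeneity and monotonicity, PN = (p₁ − p₀) / p₁.
PN = (0.27885 − 0.028311) / 0.27885 = 0.25054 / 0.27885 ≈ 0.8985

PN ≈ 0.898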